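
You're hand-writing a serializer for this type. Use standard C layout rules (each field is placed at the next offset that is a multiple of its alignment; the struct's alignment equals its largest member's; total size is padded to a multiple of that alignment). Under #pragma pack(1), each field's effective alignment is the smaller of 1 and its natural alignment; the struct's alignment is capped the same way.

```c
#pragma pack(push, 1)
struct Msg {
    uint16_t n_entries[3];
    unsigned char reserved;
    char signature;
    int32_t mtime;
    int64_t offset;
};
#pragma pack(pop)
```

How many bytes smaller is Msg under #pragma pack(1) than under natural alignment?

natural layout:
  n_entries at 0 (size 6, align 2) → ends 6
  reserved at 6 (size 1, align 1) → ends 7
  signature at 7 (size 1, align 1) → ends 8
  mtime at 8 (size 4, align 4) → ends 12
  pad 4 to align 8 for offset
  offset at 16 (size 8, align 8) → ends 24
  total 24 bytes, alignment 8
packed(1) layout:
  n_entries at 0 (size 6, align 1) → ends 6
  reserved at 6 (size 1, align 1) → ends 7
  signature at 7 (size 1, align 1) → ends 8
  mtime at 8 (size 4, align 1) → ends 12
  offset at 12 (size 8, align 1) → ends 20
  total 20 bytes, alignment 1
24 − 20 = 4

4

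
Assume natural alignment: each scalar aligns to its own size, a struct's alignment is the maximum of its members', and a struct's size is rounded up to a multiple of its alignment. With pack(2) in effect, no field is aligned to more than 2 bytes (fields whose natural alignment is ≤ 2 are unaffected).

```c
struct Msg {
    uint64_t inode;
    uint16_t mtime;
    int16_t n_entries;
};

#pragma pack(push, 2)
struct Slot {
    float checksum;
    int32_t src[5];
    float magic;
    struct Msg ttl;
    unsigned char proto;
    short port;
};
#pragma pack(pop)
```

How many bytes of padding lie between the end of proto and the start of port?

1

Msg: 0..8  inode  (8B, 8-aligned); 8..10  mtime  (2B, 2-aligned); 10..12  n_entries  (2B, 2-aligned); 12..16  -- tail padding (4B); sizeof = 16, alignof = 8
0..4  checksum  (4B, 2-aligned)
4..24  src  (20B, 2-aligned)
24..28  magic  (4B, 2-aligned)
28..44  ttl  (16B, 2-aligned)
44..45  proto  (1B, 1-aligned)
45..46  -- padding (1B)
46..48  port  (2B, 2-aligned)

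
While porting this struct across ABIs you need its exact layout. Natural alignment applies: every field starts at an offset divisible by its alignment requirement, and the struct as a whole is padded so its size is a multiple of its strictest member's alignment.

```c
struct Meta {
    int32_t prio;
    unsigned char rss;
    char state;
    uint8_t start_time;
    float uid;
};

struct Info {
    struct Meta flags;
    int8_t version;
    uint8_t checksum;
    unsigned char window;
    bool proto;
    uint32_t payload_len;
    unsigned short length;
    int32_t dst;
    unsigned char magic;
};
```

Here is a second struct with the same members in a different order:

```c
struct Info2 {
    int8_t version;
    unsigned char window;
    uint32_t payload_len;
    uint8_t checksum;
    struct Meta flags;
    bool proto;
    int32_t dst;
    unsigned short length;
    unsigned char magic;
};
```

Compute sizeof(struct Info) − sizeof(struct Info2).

Meta: prio at 0 (size 4, align 4) → ends 4; rss at 4 (size 1, align 1) → ends 5; state at 5 (size 1, align 1) → ends 6; start_time at 6 (size 1, align 1) → ends 7; pad 1 to align 4 for uid; uid at 8 (size 4, align 4) → ends 12; total 12 bytes, alignment 4
flags at 0 (size 12, align 4) → ends 12
version at 12 (size 1, align 1) → ends 13
checksum at 13 (size 1, align 1) → ends 14
window at 14 (size 1, align 1) → ends 15
proto at 15 (size 1, align 1) → ends 16
payload_len at 16 (size 4, align 4) → ends 20
length at 20 (size 2, align 2) → ends 22
pad 2 to align 4 for dst
dst at 24 (size 4, align 4) → ends 28
magic at 28 (size 1, align 1) → ends 29
tail pad 3 to reach multiple of 4
total 32 bytes, alignment 4
— Info2 —
version at 0 (size 1, align 1) → ends 1
window at 1 (size 1, align 1) → ends 2
pad 2 to align 4 for payload_len
payload_len at 4 (size 4, align 4) → ends 8
checksum at 8 (size 1, align 1) → ends 9
pad 3 to align 4 for flags
flags at 12 (size 12, align 4) → ends 24
proto at 24 (size 1, align 1) → ends 25
pad 3 to align 4 for dst
dst at 28 (size 4, align 4) → ends 32
length at 32 (size 2, align 2) → ends 34
magic at 34 (size 1, align 1) → ends 35
tail pad 1 to reach multiple of 4
total 36 bytes, alignment 4
32 − 36 = -4

-4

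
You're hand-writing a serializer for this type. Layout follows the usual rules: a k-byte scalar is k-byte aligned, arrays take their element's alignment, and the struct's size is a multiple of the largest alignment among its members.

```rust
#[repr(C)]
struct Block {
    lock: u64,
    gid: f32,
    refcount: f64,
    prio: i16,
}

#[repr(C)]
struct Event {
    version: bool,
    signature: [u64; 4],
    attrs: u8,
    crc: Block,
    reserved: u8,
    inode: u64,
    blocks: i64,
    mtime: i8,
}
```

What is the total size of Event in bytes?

112 bytes

Block: lock at 0 (size 8, align 8) → ends 8; gid at 8 (size 4, align 4) → ends 12; pad 4 to align 8 for refcount; refcount at 16 (size 8, align 8) → ends 24; prio at 24 (size 2, align 2) → ends 26; tail pad 6 to reach multiple of 8; total 32 bytes, alignment 8
version at 0 (size 1, align 1) → ends 1
pad 7 to align 8 for signature
signature at 8 (size 32, align 8) → ends 40
attrs at 40 (size 1, align 1) → ends 41
pad 7 to align 8 for crc
crc at 48 (size 32, align 8) → ends 80
reserved at 80 (size 1, align 1) → ends 81
pad 7 to align 8 for inode
inode at 88 (size 8, align 8) → ends 96
blocks at 96 (size 8, align 8) → ends 104
mtime at 104 (size 1, align 1) → ends 105
tail pad 7 to reach multiple of 8
total 112 bytes, alignment 8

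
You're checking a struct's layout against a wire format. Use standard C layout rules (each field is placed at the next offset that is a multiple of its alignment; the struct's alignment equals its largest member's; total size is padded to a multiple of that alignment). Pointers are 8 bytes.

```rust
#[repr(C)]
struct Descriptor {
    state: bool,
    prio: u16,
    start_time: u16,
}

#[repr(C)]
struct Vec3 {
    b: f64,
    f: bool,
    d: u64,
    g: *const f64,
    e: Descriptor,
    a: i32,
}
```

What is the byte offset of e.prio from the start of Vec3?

Descriptor: state at 0 (size 1, align 1) → ends 1; pad 1 to align 2 for prio; prio at 2 (size 2, align 2) → ends 4; start_time at 4 (size 2, align 2) → ends 6; total 6 bytes, alignment 2
b at 0 (size 8, align 8) → ends 8
f at 8 (size 1, align 1) → ends 9
pad 7 to align 8 for d
d at 16 (size 8, align 8) → ends 24
g at 24 (size 8, align 8) → ends 32
e at 32 (size 6, align 2) → ends 38
within Descriptor: prio at 2
32 + 2 = 34

34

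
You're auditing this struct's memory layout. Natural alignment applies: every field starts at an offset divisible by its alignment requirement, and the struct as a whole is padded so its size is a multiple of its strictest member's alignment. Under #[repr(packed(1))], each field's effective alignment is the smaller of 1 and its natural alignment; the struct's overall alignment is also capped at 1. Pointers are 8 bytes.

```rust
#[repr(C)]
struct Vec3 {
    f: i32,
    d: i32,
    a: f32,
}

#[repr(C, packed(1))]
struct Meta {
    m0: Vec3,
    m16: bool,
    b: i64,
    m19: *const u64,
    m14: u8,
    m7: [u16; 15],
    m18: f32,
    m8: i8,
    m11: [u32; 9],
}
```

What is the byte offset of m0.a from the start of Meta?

8

Vec3: 0..4  f  (4B, 4-aligned); 4..8  d  (4B, 4-aligned); 8..12  a  (4B, 4-aligned); sizeof = 12, alignof = 4
0..12  m0  (12B, 1-aligned)
within Vec3: a at 8
0 + 8 = 8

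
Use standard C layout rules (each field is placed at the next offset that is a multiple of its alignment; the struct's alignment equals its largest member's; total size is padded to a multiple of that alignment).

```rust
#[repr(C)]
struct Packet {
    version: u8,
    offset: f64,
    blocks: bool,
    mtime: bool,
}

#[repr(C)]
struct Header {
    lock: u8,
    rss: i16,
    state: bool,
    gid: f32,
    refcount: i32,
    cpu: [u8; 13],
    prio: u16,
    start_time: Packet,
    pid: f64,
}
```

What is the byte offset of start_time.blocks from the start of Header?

48

Packet: @0: version [1B, align 1] → 1; +7 pad (align 8); @8: offset [8B, align 8] → 16; @16: blocks [1B, align 1] → 17; @17: mtime [1B, align 1] → 18; +6 tail pad (align 8); size 24, align 8
@0: lock [1B, align 1] → 1
+1 pad (align 2)
@2: rss [2B, align 2] → 4
@4: state [1B, align 1] → 5
+3 pad (align 4)
@8: gid [4B, align 4] → 12
@12: refcount [4B, align 4] → 16
@16: cpu [13B, align 1] → 29
+1 pad (align 2)
@30: prio [2B, align 2] → 32
@32: start_time [24B, align 8] → 56
within Packet: blocks at 16
32 + 16 = 48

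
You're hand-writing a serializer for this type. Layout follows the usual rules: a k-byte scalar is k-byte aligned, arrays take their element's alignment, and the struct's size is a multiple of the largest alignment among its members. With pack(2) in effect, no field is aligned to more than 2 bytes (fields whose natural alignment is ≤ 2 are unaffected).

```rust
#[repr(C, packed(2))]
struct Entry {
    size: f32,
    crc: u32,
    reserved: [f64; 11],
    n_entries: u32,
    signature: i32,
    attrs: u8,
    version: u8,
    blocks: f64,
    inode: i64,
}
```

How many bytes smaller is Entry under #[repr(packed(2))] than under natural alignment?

natural layout:
  @0: size [4B, align 4] → 4
  @4: crc [4B, align 4] → 8
  @8: reserved [88B, align 8] → 96
  @96: n_entries [4B, align 4] → 100
  @100: signature [4B, align 4] → 104
  @104: attrs [1B, align 1] → 105
  @105: version [1B, align 1] → 106
  +6 pad (align 8)
  @112: blocks [8B, align 8] → 120
  @120: inode [8B, align 8] → 128
  size 128, align 8
packed(2) layout:
  @0: size [4B, align 2] → 4
  @4: crc [4B, align 2] → 8
  @8: reserved [88B, align 2] → 96
  @96: n_entries [4B, align 2] → 100
  @100: signature [4B, align 2] → 104
  @104: attrs [1B, align 1] → 105
  @105: version [1B, align 1] → 106
  @106: blocks [8B, align 2] → 114
  @114: inode [8B, align 2] → 122
  size 122, align 2
128 − 122 = 6

6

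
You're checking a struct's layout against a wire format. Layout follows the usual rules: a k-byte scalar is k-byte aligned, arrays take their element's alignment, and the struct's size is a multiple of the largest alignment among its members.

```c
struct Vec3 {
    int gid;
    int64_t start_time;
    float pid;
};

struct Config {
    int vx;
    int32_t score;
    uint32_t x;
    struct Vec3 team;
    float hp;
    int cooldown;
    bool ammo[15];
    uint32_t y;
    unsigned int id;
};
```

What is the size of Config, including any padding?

Vec3: 0..4  gid  (4B, 4-aligned); 4..8  -- padding (4B); 8..16  start_time  (8B, 8-aligned); 16..20  pid  (4B, 4-aligned); 20..24  -- tail padding (4B); sizeof = 24, alignof = 8
0..4  vx  (4B, 4-aligned)
4..8  score  (4B, 4-aligned)
8..12  x  (4B, 4-aligned)
12..16  -- padding (4B)
16..40  team  (24B, 8-aligned)
40..44  hp  (4B, 4-aligned)
44..48  cooldown  (4B, 4-aligned)
48..63  ammo  (15B, 1-aligned)
63..64  -- padding (1B)
64..68  y  (4B, 4-aligned)
68..72  id  (4B, 4-aligned)
sizeof = 72, alignof = 8

72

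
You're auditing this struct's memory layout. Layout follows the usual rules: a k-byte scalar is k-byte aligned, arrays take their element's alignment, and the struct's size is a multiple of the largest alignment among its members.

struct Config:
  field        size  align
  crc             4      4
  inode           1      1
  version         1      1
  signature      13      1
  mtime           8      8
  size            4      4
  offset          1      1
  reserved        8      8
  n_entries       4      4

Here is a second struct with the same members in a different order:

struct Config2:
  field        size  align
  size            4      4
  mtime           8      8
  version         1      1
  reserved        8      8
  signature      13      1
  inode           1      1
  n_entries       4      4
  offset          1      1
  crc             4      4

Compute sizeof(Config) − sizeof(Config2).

-8

@0: crc [4B, align 4] → 4
@4: inode [1B, align 1] → 5
@5: version [1B, align 1] → 6
@6: signature [13B, align 1] → 19
+5 pad (align 8)
@24: mtime [8B, align 8] → 32
@32: size [4B, align 4] → 36
@36: offset [1B, align 1] → 37
+3 pad (align 8)
@40: reserved [8B, align 8] → 48
@48: n_entries [4B, align 4] → 52
+4 tail pad (align 8)
size 56, align 8
— Config2 —
@0: size [4B, align 4] → 4
+4 pad (align 8)
@8: mtime [8B, align 8] → 16
@16: version [1B, align 1] → 17
+7 pad (align 8)
@24: reserved [8B, align 8] → 32
@32: signature [13B, align 1] → 45
@45: inode [1B, align 1] → 46
+2 pad (align 4)
@48: n_entries [4B, align 4] → 52
@52: offset [1B, align 1] → 53
+3 pad (align 4)
@56: crc [4B, align 4] → 60
+4 tail pad (align 8)
size 64, align 8
56 − 64 = -8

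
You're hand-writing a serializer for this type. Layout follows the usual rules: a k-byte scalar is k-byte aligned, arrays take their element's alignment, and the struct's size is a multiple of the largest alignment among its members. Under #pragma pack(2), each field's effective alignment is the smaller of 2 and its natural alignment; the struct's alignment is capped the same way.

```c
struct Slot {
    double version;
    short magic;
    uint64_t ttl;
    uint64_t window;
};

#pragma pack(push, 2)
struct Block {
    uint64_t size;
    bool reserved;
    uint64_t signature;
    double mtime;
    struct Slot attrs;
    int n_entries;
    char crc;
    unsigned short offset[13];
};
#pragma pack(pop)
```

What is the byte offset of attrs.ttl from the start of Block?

42

Slot: version at 0 (size 8, align 8) → ends 8; magic at 8 (size 2, align 2) → ends 10; pad 6 to align 8 for ttl; ttl at 16 (size 8, align 8) → ends 24; window at 24 (size 8, align 8) → ends 32; total 32 bytes, alignment 8
size at 0 (size 8, align 2) → ends 8
reserved at 8 (size 1, align 1) → ends 9
pad 1 to align 2 for signature
signature at 10 (size 8, align 2) → ends 18
mtime at 18 (size 8, align 2) → ends 26
attrs at 26 (size 32, align 2) → ends 58
within Slot: ttl at 16
26 + 16 = 42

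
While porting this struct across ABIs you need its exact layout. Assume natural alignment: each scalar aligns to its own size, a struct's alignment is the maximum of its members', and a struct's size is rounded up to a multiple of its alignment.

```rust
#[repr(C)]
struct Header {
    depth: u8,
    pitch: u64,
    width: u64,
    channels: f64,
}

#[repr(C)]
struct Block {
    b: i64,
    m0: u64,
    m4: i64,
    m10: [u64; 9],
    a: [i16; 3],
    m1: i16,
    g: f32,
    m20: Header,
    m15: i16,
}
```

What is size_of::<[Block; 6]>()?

Header: 0..1  depth  (1B, 1-aligned); 1..8  -- padding (7B); 8..16  pitch  (8B, 8-aligned); 16..24  width  (8B, 8-aligned); 24..32  channels  (8B, 8-aligned); sizeof = 32, alignof = 8
0..8  b  (8B, 8-aligned)
8..16  m0  (8B, 8-aligned)
16..24  m4  (8B, 8-aligned)
24..96  m10  (72B, 8-aligned)
96..102  a  (6B, 2-aligned)
102..104  m1  (2B, 2-aligned)
104..108  g  (4B, 4-aligned)
108..112  -- padding (4B)
112..144  m20  (32B, 8-aligned)
144..146  m15  (2B, 2-aligned)
146..152  -- tail padding (6B)
sizeof = 152, alignof = 8
array of 6: 6 × 152 = 912

912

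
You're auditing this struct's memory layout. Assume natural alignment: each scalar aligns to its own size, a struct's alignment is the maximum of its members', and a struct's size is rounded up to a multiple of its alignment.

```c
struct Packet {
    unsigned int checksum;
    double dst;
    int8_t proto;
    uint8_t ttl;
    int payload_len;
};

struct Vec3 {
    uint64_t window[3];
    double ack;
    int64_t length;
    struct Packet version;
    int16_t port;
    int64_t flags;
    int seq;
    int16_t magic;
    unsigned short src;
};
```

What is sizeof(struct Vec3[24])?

Packet: checksum at 0 (size 4, align 4) → ends 4; pad 4 to align 8 for dst; dst at 8 (size 8, align 8) → ends 16; proto at 16 (size 1, align 1) → ends 17; ttl at 17 (size 1, align 1) → ends 18; pad 2 to align 4 for payload_len; payload_len at 20 (size 4, align 4) → ends 24; total 24 bytes, alignment 8
window at 0 (size 24, align 8) → ends 24
ack at 24 (size 8, align 8) → ends 32
length at 32 (size 8, align 8) → ends 40
version at 40 (size 24, align 8) → ends 64
port at 64 (size 2, align 2) → ends 66
pad 6 to align 8 for flags
flags at 72 (size 8, align 8) → ends 80
seq at 80 (size 4, align 4) → ends 84
magic at 84 (size 2, align 2) → ends 86
src at 86 (size 2, align 2) → ends 88
total 88 bytes, alignment 8
array of 24: 24 × 88 = 2112

2112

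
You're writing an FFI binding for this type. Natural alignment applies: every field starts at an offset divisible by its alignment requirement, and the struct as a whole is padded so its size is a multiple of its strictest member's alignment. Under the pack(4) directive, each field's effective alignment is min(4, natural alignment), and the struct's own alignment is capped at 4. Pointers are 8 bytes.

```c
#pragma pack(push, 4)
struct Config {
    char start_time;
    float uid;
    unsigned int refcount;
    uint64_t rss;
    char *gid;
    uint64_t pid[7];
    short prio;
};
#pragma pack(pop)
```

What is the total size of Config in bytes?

88 bytes

start_time at 0 (size 1, align 1) → ends 1
pad 3 to align 4 for uid
uid at 4 (size 4, align 4) → ends 8
refcount at 8 (size 4, align 4) → ends 12
rss at 12 (size 8, align 4) → ends 20
gid at 20 (size 8, align 4) → ends 28
pid at 28 (size 56, align 4) → ends 84
prio at 84 (size 2, align 2) → ends 86
tail pad 2 to reach multiple of 4
total 88 bytes, alignment 4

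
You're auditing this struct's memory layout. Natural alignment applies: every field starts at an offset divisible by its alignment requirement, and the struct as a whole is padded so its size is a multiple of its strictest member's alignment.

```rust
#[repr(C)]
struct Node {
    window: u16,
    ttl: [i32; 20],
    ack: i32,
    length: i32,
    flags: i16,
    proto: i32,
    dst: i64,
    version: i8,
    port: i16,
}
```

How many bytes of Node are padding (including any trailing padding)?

13

window at 0 (size 2, align 2) → ends 2
pad 2 to align 4 for ttl
ttl at 4 (size 80, align 4) → ends 84
ack at 84 (size 4, align 4) → ends 88
length at 88 (size 4, align 4) → ends 92
flags at 92 (size 2, align 2) → ends 94
pad 2 to align 4 for proto
proto at 96 (size 4, align 4) → ends 100
pad 4 to align 8 for dst
dst at 104 (size 8, align 8) → ends 112
version at 112 (size 1, align 1) → ends 113
pad 1 to align 2 for port
port at 114 (size 2, align 2) → ends 116
tail pad 4 to reach multiple of 8
total 120 bytes, alignment 8
data bytes 107, size 120 → padding 13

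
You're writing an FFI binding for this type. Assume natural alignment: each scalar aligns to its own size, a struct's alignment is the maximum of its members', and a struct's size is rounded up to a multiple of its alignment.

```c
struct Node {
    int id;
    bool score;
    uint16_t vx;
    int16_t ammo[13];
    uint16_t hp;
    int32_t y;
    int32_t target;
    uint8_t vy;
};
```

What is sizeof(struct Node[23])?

1104

0..4  id  (4B, 4-aligned)
4..5  score  (1B, 1-aligned)
5..6  -- padding (1B)
6..8  vx  (2B, 2-aligned)
8..34  ammo  (26B, 2-aligned)
34..36  hp  (2B, 2-aligned)
36..40  y  (4B, 4-aligned)
40..44  target  (4B, 4-aligned)
44..45  vy  (1B, 1-aligned)
45..48  -- tail padding (3B)
sizeof = 48, alignof = 4
array of 23: 23 × 48 = 1104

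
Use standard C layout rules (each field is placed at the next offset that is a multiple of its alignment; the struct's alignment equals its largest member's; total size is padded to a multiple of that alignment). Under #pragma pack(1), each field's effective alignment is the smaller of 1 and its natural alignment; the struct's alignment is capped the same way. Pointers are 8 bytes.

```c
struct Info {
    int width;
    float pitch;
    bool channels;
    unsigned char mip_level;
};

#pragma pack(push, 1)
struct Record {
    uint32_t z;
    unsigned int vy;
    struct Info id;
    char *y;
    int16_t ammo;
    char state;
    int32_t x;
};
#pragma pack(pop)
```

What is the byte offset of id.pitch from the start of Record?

12

Info: @0: width [4B, align 4] → 4; @4: pitch [4B, align 4] → 8; @8: channels [1B, align 1] → 9; @9: mip_level [1B, align 1] → 10; +2 tail pad (align 4); size 12, align 4
@0: z [4B, align 1] → 4
@4: vy [4B, align 1] → 8
@8: id [12B, align 1] → 20
within Info: pitch at 4
8 + 4 = 12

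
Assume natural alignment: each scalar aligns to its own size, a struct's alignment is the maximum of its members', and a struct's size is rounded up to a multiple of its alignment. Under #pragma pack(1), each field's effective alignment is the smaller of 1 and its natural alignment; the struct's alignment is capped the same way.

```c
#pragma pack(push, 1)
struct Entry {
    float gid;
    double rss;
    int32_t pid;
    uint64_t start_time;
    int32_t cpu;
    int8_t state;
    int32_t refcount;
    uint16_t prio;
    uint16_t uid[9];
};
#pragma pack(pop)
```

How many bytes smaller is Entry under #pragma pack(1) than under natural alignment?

natural layout:
  @0: gid [4B, align 4] → 4
  +4 pad (align 8)
  @8: rss [8B, align 8] → 16
  @16: pid [4B, align 4] → 20
  +4 pad (align 8)
  @24: start_time [8B, align 8] → 32
  @32: cpu [4B, align 4] → 36
  @36: state [1B, align 1] → 37
  +3 pad (align 4)
  @40: refcount [4B, align 4] → 44
  @44: prio [2B, align 2] → 46
  @46: uid [18B, align 2] → 64
  size 64, align 8
packed(1) layout:
  @0: gid [4B, align 1] → 4
  @4: rss [8B, align 1] → 12
  @12: pid [4B, align 1] → 16
  @16: start_time [8B, align 1] → 24
  @24: cpu [4B, align 1] → 28
  @28: state [1B, align 1] → 29
  @29: refcount [4B, align 1] → 33
  @33: prio [2B, align 1] → 35
  @35: uid [18B, align 1] → 53
  size 53, align 1
64 − 53 = 11

11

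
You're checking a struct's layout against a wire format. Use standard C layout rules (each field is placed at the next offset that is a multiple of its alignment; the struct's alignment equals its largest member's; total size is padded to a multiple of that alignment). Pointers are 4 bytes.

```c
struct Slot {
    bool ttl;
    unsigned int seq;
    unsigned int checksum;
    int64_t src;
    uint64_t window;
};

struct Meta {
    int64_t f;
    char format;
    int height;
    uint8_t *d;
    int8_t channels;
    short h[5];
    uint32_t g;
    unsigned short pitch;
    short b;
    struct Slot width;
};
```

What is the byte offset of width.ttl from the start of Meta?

40

Slot: @0: ttl [1B, align 1] → 1; +3 pad (align 4); @4: seq [4B, align 4] → 8; @8: checksum [4B, align 4] → 12; +4 pad (align 8); @16: src [8B, align 8] → 24; @24: window [8B, align 8] → 32; size 32, align 8
@0: f [8B, align 8] → 8
@8: format [1B, align 1] → 9
+3 pad (align 4)
@12: height [4B, align 4] → 16
@16: d [4B, align 4] → 20
@20: channels [1B, align 1] → 21
+1 pad (align 2)
@22: h [10B, align 2] → 32
@32: g [4B, align 4] → 36
@36: pitch [2B, align 2] → 38
@38: b [2B, align 2] → 40
@40: width [32B, align 8] → 72
within Slot: ttl at 0
40 + 0 = 40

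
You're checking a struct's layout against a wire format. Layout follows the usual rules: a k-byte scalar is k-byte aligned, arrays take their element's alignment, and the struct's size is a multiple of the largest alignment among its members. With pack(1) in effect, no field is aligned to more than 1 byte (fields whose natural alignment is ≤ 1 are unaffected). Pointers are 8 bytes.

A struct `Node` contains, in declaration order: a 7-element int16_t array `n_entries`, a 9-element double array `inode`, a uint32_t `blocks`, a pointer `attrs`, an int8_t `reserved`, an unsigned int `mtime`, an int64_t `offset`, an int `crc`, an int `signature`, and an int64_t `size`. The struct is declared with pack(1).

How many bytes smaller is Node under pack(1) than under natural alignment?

9

natural layout:
  @0: n_entries [14B, align 2] → 14
  +2 pad (align 8)
  @16: inode [72B, align 8] → 88
  @88: blocks [4B, align 4] → 92
  +4 pad (align 8)
  @96: attrs [8B, align 8] → 104
  @104: reserved [1B, align 1] → 105
  +3 pad (align 4)
  @108: mtime [4B, align 4] → 112
  @112: offset [8B, align 8] → 120
  @120: crc [4B, align 4] → 124
  @124: signature [4B, align 4] → 128
  @128: size [8B, align 8] → 136
  size 136, align 8
packed(1) layout:
  @0: n_entries [14B, align 1] → 14
  @14: inode [72B, align 1] → 86
  @86: blocks [4B, align 1] → 90
  @90: attrs [8B, align 1] → 98
  @98: reserved [1B, align 1] → 99
  @99: mtime [4B, align 1] → 103
  @103: offset [8B, align 1] → 111
  @111: crc [4B, align 1] → 115
  @115: signature [4B, align 1] → 119
  @119: size [8B, align 1] → 127
  size 127, align 1
136 − 127 = 9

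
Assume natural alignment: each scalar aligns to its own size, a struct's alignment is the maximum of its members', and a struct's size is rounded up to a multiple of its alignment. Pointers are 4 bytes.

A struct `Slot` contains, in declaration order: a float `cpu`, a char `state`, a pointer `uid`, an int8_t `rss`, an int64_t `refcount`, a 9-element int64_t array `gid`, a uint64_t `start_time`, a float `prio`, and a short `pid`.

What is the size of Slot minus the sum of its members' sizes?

8

0..4  cpu  (4B, 4-aligned)
4..5  state  (1B, 1-aligned)
5..8  -- padding (3B)
8..12  uid  (4B, 4-aligned)
12..13  rss  (1B, 1-aligned)
13..16  -- padding (3B)
16..24  refcount  (8B, 8-aligned)
24..96  gid  (72B, 8-aligned)
96..104  start_time  (8B, 8-aligned)
104..108  prio  (4B, 4-aligned)
108..110  pid  (2B, 2-aligned)
110..112  -- tail padding (2B)
sizeof = 112, alignof = 8
data bytes 104, size 112 → padding 8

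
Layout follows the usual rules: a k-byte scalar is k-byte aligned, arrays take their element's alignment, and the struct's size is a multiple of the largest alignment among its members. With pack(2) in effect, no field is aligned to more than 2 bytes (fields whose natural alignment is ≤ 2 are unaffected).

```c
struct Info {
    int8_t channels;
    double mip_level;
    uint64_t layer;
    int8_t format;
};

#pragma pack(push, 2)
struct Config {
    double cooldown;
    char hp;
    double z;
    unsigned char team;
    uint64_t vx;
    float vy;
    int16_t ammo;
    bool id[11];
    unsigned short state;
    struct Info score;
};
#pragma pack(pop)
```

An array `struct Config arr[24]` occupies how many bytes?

Info: channels at 0 (size 1, align 1) → ends 1; pad 7 to align 8 for mip_level; mip_level at 8 (size 8, align 8) → ends 16; layer at 16 (size 8, align 8) → ends 24; format at 24 (size 1, align 1) → ends 25; tail pad 7 to reach multiple of 8; total 32 bytes, alignment 8
cooldown at 0 (size 8, align 2) → ends 8
hp at 8 (size 1, align 1) → ends 9
pad 1 to align 2 for z
z at 10 (size 8, align 2) → ends 18
team at 18 (size 1, align 1) → ends 19
pad 1 to align 2 for vx
vx at 20 (size 8, align 2) → ends 28
vy at 28 (size 4, align 2) → ends 32
ammo at 32 (size 2, align 2) → ends 34
id at 34 (size 11, align 1) → ends 45
pad 1 to align 2 for state
state at 46 (size 2, align 2) → ends 48
score at 48 (size 32, align 2) → ends 80
total 80 bytes, alignment 2
array of 24: 24 × 80 = 1920

1920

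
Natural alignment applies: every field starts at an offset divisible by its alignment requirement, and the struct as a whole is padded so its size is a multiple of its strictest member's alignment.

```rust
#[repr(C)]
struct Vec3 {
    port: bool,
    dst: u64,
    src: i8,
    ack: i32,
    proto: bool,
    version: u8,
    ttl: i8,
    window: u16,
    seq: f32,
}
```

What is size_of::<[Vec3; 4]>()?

port at 0 (size 1, align 1) → ends 1
pad 7 to align 8 for dst
dst at 8 (size 8, align 8) → ends 16
src at 16 (size 1, align 1) → ends 17
pad 3 to align 4 for ack
ack at 20 (size 4, align 4) → ends 24
proto at 24 (size 1, align 1) → ends 25
version at 25 (size 1, align 1) → ends 26
ttl at 26 (size 1, align 1) → ends 27
pad 1 to align 2 for window
window at 28 (size 2, align 2) → ends 30
pad 2 to align 4 for seq
seq at 32 (size 4, align 4) → ends 36
tail pad 4 to reach multiple of 8
total 40 bytes, alignment 8
array of 4: 4 × 40 = 160

160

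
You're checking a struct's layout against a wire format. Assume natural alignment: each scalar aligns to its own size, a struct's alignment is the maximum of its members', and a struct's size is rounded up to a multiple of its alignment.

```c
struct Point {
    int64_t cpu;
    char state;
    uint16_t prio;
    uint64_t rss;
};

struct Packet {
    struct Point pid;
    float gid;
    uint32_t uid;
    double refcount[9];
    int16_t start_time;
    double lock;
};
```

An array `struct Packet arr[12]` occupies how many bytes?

1440

Point: cpu at 0 (size 8, align 8) → ends 8; state at 8 (size 1, align 1) → ends 9; pad 1 to align 2 for prio; prio at 10 (size 2, align 2) → ends 12; pad 4 to align 8 for rss; rss at 16 (size 8, align 8) → ends 24; total 24 bytes, alignment 8
pid at 0 (size 24, align 8) → ends 24
gid at 24 (size 4, align 4) → ends 28
uid at 28 (size 4, align 4) → ends 32
refcount at 32 (size 72, align 8) → ends 104
start_time at 104 (size 2, align 2) → ends 106
pad 6 to align 8 for lock
lock at 112 (size 8, align 8) → ends 120
total 120 bytes, alignment 8
array of 12: 12 × 120 = 1440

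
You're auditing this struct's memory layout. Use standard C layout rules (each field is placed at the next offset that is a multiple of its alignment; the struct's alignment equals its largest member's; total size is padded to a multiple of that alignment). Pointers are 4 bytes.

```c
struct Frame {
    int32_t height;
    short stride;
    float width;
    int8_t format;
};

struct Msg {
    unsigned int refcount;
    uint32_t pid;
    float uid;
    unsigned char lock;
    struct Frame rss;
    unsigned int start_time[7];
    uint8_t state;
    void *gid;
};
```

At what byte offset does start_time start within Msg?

Frame: height at 0 (size 4, align 4) → ends 4; stride at 4 (size 2, align 2) → ends 6; pad 2 to align 4 for width; width at 8 (size 4, align 4) → ends 12; format at 12 (size 1, align 1) → ends 13; tail pad 3 to reach multiple of 4; total 16 bytes, alignment 4
refcount at 0 (size 4, align 4) → ends 4
pid at 4 (size 4, align 4) → ends 8
uid at 8 (size 4, align 4) → ends 12
lock at 12 (size 1, align 1) → ends 13
pad 3 to align 4 for rss
rss at 16 (size 16, align 4) → ends 32
start_time at 32 (size 28, align 4) → ends 60

32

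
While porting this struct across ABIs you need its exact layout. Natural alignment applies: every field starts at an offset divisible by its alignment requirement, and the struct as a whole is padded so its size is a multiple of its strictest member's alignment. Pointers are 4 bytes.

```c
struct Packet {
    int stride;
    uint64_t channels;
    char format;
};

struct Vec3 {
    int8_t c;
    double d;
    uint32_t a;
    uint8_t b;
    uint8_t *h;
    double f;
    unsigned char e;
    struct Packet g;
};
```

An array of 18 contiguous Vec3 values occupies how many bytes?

Packet: @0: stride [4B, align 4] → 4; +4 pad (align 8); @8: channels [8B, align 8] → 16; @16: format [1B, align 1] → 17; +7 tail pad (align 8); size 24, align 8
@0: c [1B, align 1] → 1
+7 pad (align 8)
@8: d [8B, align 8] → 16
@16: a [4B, align 4] → 20
@20: b [1B, align 1] → 21
+3 pad (align 4)
@24: h [4B, align 4] → 28
+4 pad (align 8)
@32: f [8B, align 8] → 40
@40: e [1B, align 1] → 41
+7 pad (align 8)
@48: g [24B, align 8] → 72
size 72, align 8
array of 18: 18 × 72 = 1296

1296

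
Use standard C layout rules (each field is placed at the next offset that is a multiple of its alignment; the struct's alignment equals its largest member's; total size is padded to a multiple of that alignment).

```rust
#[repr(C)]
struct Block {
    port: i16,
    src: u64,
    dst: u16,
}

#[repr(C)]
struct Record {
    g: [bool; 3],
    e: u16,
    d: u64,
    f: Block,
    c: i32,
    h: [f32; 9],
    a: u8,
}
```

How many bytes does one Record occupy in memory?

Block: 0..2  port  (2B, 2-aligned); 2..8  -- padding (6B); 8..16  src  (8B, 8-aligned); 16..18  dst  (2B, 2-aligned); 18..24  -- tail padding (6B); sizeof = 24, alignof = 8
0..3  g  (3B, 1-aligned)
3..4  -- padding (1B)
4..6  e  (2B, 2-aligned)
6..8  -- padding (2B)
8..16  d  (8B, 8-aligned)
16..40  f  (24B, 8-aligned)
40..44  c  (4B, 4-aligned)
44..80  h  (36B, 4-aligned)
80..81  a  (1B, 1-aligned)
81..88  -- tail padding (7B)
sizeof = 88, alignof = 8

88 bytes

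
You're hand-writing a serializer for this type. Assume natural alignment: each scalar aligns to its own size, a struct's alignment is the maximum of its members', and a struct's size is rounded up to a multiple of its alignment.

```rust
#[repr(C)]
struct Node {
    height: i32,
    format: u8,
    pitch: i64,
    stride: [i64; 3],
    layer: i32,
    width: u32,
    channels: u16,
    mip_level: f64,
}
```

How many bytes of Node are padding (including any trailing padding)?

9

height at 0 (size 4, align 4) → ends 4
format at 4 (size 1, align 1) → ends 5
pad 3 to align 8 for pitch
pitch at 8 (size 8, align 8) → ends 16
stride at 16 (size 24, align 8) → ends 40
layer at 40 (size 4, align 4) → ends 44
width at 44 (size 4, align 4) → ends 48
channels at 48 (size 2, align 2) → ends 50
pad 6 to align 8 for mip_level
mip_level at 56 (size 8, align 8) → ends 64
total 64 bytes, alignment 8
data bytes 55, size 64 → padding 9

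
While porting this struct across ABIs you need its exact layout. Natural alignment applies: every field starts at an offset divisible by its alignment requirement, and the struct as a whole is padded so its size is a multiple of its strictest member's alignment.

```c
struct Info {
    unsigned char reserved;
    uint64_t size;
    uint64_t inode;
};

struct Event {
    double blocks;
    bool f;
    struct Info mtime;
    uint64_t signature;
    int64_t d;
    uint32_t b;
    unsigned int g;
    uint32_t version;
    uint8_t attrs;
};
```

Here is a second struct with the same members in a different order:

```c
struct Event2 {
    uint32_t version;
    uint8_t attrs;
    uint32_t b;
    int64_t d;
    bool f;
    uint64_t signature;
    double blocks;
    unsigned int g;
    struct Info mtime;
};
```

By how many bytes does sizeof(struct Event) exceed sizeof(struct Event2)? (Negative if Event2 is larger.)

-8

Info: @0: reserved [1B, align 1] → 1; +7 pad (align 8); @8: size [8B, align 8] → 16; @16: inode [8B, align 8] → 24; size 24, align 8
@0: blocks [8B, align 8] → 8
@8: f [1B, align 1] → 9
+7 pad (align 8)
@16: mtime [24B, align 8] → 40
@40: signature [8B, align 8] → 48
@48: d [8B, align 8] → 56
@56: b [4B, align 4] → 60
@60: g [4B, align 4] → 64
@64: version [4B, align 4] → 68
@68: attrs [1B, align 1] → 69
+3 tail pad (align 8)
size 72, align 8
— Event2 —
@0: version [4B, align 4] → 4
@4: attrs [1B, align 1] → 5
+3 pad (align 4)
@8: b [4B, align 4] → 12
+4 pad (align 8)
@16: d [8B, align 8] → 24
@24: f [1B, align 1] → 25
+7 pad (align 8)
@32: signature [8B, align 8] → 40
@40: blocks [8B, align 8] → 48
@48: g [4B, align 4] → 52
+4 pad (align 8)
@56: mtime [24B, align 8] → 80
size 80, align 8
72 − 80 = -8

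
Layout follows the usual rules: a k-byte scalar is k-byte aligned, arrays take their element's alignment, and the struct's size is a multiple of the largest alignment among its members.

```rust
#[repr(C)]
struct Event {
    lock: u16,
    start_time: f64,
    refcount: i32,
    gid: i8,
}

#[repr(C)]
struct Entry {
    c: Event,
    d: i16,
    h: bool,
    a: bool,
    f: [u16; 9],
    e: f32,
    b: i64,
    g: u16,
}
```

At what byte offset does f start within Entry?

Event: 0..2  lock  (2B, 2-aligned); 2..8  -- padding (6B); 8..16  start_time  (8B, 8-aligned); 16..20  refcount  (4B, 4-aligned); 20..21  gid  (1B, 1-aligned); 21..24  -- tail padding (3B); sizeof = 24, alignof = 8
0..24  c  (24B, 8-aligned)
24..26  d  (2B, 2-aligned)
26..27  h  (1B, 1-aligned)
27..28  a  (1B, 1-aligned)
28..46  f  (18B, 2-aligned)

28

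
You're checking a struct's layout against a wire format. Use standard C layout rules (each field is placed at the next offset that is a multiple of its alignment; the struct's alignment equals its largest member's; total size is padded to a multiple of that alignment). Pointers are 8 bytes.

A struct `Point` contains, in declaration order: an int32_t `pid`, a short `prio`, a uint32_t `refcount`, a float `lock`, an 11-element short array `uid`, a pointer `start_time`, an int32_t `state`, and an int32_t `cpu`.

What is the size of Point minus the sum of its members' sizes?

@0: pid [4B, align 4] → 4
@4: prio [2B, align 2] → 6
+2 pad (align 4)
@8: refcount [4B, align 4] → 12
@12: lock [4B, align 4] → 16
@16: uid [22B, align 2] → 38
+2 pad (align 8)
@40: start_time [8B, align 8] → 48
@48: state [4B, align 4] → 52
@52: cpu [4B, align 4] → 56
size 56, align 8
data bytes 52, size 56 → padding 4

4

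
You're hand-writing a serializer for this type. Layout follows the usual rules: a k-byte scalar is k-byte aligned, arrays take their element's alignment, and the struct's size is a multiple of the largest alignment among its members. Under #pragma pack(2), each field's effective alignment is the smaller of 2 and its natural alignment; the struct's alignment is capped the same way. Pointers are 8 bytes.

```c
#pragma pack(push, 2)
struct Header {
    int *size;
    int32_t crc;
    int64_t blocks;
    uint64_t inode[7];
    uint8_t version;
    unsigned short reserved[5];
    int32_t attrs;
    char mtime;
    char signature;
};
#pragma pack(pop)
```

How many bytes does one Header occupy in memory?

size at 0 (size 8, align 2) → ends 8
crc at 8 (size 4, align 2) → ends 12
blocks at 12 (size 8, align 2) → ends 20
inode at 20 (size 56, align 2) → ends 76
version at 76 (size 1, align 1) → ends 77
pad 1 to align 2 for reserved
reserved at 78 (size 10, align 2) → ends 88
attrs at 88 (size 4, align 2) → ends 92
mtime at 92 (size 1, align 1) → ends 93
signature at 93 (size 1, align 1) → ends 94
total 94 bytes, alignment 2

94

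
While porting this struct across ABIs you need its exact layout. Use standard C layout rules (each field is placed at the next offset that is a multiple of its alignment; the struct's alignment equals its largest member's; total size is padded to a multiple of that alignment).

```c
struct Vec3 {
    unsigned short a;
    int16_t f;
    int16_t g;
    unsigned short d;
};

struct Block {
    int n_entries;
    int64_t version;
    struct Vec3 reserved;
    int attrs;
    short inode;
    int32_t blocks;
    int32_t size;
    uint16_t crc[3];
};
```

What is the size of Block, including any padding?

48

Vec3: 0..2  a  (2B, 2-aligned); 2..4  f  (2B, 2-aligned); 4..6  g  (2B, 2-aligned); 6..8  d  (2B, 2-aligned); sizeof = 8, alignof = 2
0..4  n_entries  (4B, 4-aligned)
4..8  -- padding (4B)
8..16  version  (8B, 8-aligned)
16..24  reserved  (8B, 2-aligned)
24..28  attrs  (4B, 4-aligned)
28..30  inode  (2B, 2-aligned)
30..32  -- padding (2B)
32..36  blocks  (4B, 4-aligned)
36..40  size  (4B, 4-aligned)
40..46  crc  (6B, 2-aligned)
46..48  -- tail padding (2B)
sizeof = 48, alignof = 8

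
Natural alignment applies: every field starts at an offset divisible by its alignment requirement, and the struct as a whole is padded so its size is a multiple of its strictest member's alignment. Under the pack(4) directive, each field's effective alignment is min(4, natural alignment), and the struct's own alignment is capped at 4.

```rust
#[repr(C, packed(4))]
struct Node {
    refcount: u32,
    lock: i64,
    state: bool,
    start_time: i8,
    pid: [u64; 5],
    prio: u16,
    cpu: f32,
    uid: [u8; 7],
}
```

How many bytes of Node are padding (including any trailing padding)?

refcount at 0 (size 4, align 4) → ends 4
lock at 4 (size 8, align 4) → ends 12
state at 12 (size 1, align 1) → ends 13
start_time at 13 (size 1, align 1) → ends 14
pad 2 to align 4 for pid
pid at 16 (size 40, align 4) → ends 56
prio at 56 (size 2, align 2) → ends 58
pad 2 to align 4 for cpu
cpu at 60 (size 4, align 4) → ends 64
uid at 64 (size 7, align 1) → ends 71
tail pad 1 to reach multiple of 4
total 72 bytes, alignment 4
data bytes 67, size 72 → padding 5

5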